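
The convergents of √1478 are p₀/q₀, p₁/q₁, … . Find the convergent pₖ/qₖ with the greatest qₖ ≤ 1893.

√1478 = [38; 2, 4, 38, 4, 2, 76, …] (period length 6).
Convergents:
  p_0/q_0 = 38/1
  p_1/q_1 = 77/2
  p_2/q_2 = 346/9
  p_3/q_3 = 13225/344
  p_4/q_4 = 53246/1385
  p_5/q_5 = 119717/3114
q_4 = 1385 ≤ 1893 < 3114 = q_5, so the answer is 53246/1385.

53246/1385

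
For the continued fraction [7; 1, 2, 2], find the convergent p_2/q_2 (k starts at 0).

23/3

Using pₖ = aₖpₖ₋₁ + pₖ₋₂, qₖ = aₖqₖ₋₁ + qₖ₋₂ (with p₋₁=1, p₋₂=0, q₋₁=0, q₋₂=1):
  k=0: a=7, p=7, q=1
  k=1: a=1, p=8, q=1
  k=2: a=2, p=23, q=3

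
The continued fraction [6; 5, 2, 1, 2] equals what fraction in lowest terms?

266/43

Fold from the inside: start with 2/1.
  1 + 1/2 = 3/2
  2 + 2/3 = 8/3
  5 + 3/8 = 43/8
  6 + 8/43 = 266/43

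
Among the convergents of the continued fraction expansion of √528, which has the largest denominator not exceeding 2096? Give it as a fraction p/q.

47542/2069

√528 = [22; 1, 44, …] (period length 2).
Convergents:
  p_0/q_0 = 22/1
  p_1/q_1 = 23/1
  p_2/q_2 = 1034/45
  p_3/q_3 = 1057/46
  p_4/q_4 = 47542/2069
  p_5/q_5 = 48599/2115
q_4 = 2069 ≤ 2096 < 2115 = q_5, so the answer is 47542/2069.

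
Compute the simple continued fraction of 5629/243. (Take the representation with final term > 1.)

[23; 6, 13, 3]

5629 = 23×243 + 40
243 = 6×40 + 3
40 = 13×3 + 1
3 = 3×1 + 0  (stop)
So 5629/243 = [23; 6, 13, 3].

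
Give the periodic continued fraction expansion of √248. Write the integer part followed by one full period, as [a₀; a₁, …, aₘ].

[15; 1, 2, 1, 30]

a₀ = ⌊√248⌋ = 15.
With m₀=0, d₀=1 and mₖ₊₁ = dₖaₖ − mₖ, dₖ₊₁ = (n − mₖ₊₁²)/dₖ, aₖ₊₁ = ⌊(a₀+mₖ₊₁)/dₖ₊₁⌋:
  k=1: m=15, d=23, a=1
  k=2: m=8, d=8, a=2
  k=3: m=8, d=23, a=1
  k=4: m=15, d=1, a=30
d=1 and a=2a₀=30 at k=4, so the next step gives (m, d) = (15, 23) again — its k=1 value — and the period has length 4.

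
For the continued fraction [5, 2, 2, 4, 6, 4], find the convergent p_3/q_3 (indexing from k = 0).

119/22

Using pₖ = aₖpₖ₋₁ + pₖ₋₂, qₖ = aₖqₖ₋₁ + qₖ₋₂ (with p₋₁=1, p₋₂=0, q₋₁=0, q₋₂=1):
  k=0: a=5, p=5, q=1
  k=1: a=2, p=11, q=2
  k=2: a=2, p=27, q=5
  k=3: a=4, p=119, q=22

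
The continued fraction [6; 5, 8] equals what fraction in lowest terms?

254/41

Using pₖ = aₖpₖ₋₁ + pₖ₋₂ and qₖ = aₖqₖ₋₁ + qₖ₋₂:
  k=0: a=6, p=6, q=1
  k=1: a=5, p=31, q=5
  k=2: a=8, p=254, q=41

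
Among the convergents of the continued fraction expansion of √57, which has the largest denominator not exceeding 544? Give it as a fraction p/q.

√57 = [7; 1, 1, 4, 1, 1, 14, …] (period length 6).
Convergents:
  p_0/q_0 = 7/1
  p_1/q_1 = 8/1
  p_2/q_2 = 15/2
  p_3/q_3 = 68/9
  p_4/q_4 = 83/11
  p_5/q_5 = 151/20
  p_6/q_6 = 2197/291
  p_7/q_7 = 2348/311
  p_8/q_8 = 4545/602
q_7 = 311 ≤ 544 < 602 = q_8, so the answer is 2348/311.

2348/311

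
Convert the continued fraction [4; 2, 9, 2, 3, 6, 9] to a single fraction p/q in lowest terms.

35821/8005

Fold from the inside: start with 9/1.
  6 + 1/9 = 55/9
  3 + 9/55 = 174/55
  2 + 55/174 = 403/174
  9 + 174/403 = 3801/403
  2 + 403/3801 = 8005/3801
  4 + 3801/8005 = 35821/8005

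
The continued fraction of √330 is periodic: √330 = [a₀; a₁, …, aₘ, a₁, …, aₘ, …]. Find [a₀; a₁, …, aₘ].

[18; 6, 36]

a₀ = ⌊√330⌋ = 18.
With m₀=0, d₀=1 and mₖ₊₁ = dₖaₖ − mₖ, dₖ₊₁ = (n − mₖ₊₁²)/dₖ, aₖ₊₁ = ⌊(a₀+mₖ₊₁)/dₖ₊₁⌋:
  k=1: m=18, d=6, a=6
  k=2: m=18, d=1, a=36
d=1 and a=2a₀=36 at k=2, so the next step gives (m, d) = (18, 6) again — its k=1 value — and the period has length 2.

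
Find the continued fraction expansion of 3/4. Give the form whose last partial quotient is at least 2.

3 = 0×4 + 3
4 = 1×3 + 1
3 = 3×1 + 0  (stop)
So 3/4 = [0; 1, 3].

[0; 1, 3]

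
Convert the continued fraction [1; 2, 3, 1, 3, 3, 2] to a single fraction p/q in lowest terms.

Fold from the inside: start with 2/1.
  3 + 1/2 = 7/2
  3 + 2/7 = 23/7
  1 + 7/23 = 30/23
  3 + 23/30 = 113/30
  2 + 30/113 = 256/113
  1 + 113/256 = 369/256

369/256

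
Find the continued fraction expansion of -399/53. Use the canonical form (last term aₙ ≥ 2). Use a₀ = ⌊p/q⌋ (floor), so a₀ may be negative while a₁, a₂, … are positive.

[-8; 2, 8, 3]

-399 = -8×53 + 25
53 = 2×25 + 3
25 = 8×3 + 1
3 = 3×1 + 0  (stop)
So -399/53 = [-8; 2, 8, 3].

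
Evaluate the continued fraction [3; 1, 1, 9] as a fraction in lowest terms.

67/19

Fold from the inside: start with 9/1.
  1 + 1/9 = 10/9
  1 + 9/10 = 19/10
  3 + 10/19 = 67/19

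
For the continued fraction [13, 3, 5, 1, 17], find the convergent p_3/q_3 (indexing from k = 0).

Using pₖ = aₖpₖ₋₁ + pₖ₋₂, qₖ = aₖqₖ₋₁ + qₖ₋₂ (with p₋₁=1, p₋₂=0, q₋₁=0, q₋₂=1):
  k=0: a=13, p=13, q=1
  k=1: a=3, p=40, q=3
  k=2: a=5, p=213, q=16
  k=3: a=1, p=253, q=19

253/19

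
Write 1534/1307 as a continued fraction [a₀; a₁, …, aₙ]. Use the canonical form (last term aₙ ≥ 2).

[1; 5, 1, 3, 7, 1, 6]

1534 = 1·1307 + 227
1307 = 5·227 + 172
227 = 1·172 + 55
172 = 3·55 + 7
55 = 7·7 + 6
7 = 1·6 + 1
6 = 6·1 + 0  (stop)
So 1534/1307 = [1; 5, 1, 3, 7, 1, 6].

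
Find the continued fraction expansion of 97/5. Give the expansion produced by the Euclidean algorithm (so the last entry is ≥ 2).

[19; 2, 2]

97 = 19×5 + 2
5 = 2×2 + 1
2 = 2×1 + 0  (stop)
So 97/5 = [19; 2, 2].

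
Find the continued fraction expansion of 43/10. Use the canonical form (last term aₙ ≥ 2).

43 = 4*10 + 3
10 = 3*3 + 1
3 = 3*1 + 0  (stop)
So 43/10 = [4; 3, 3].

[4; 3, 3]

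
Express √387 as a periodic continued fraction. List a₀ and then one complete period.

[19; 1, 2, 19, 2, 1, 38]

a₀ = ⌊√387⌋ = 19.
With m₀=0, d₀=1 and mₖ₊₁ = dₖaₖ − mₖ, dₖ₊₁ = (n − mₖ₊₁²)/dₖ, aₖ₊₁ = ⌊(a₀+mₖ₊₁)/dₖ₊₁⌋:
  k=1: m=19, d=26, a=1
  k=2: m=7, d=13, a=2
  k=3: m=19, d=2, a=19
  k=4: m=19, d=13, a=2
  k=5: m=7, d=26, a=1
  k=6: m=19, d=1, a=38
d=1 and a=2a₀=38 at k=6, so the next step gives (m, d) = (19, 26) again — its k=1 value — and the period has length 6.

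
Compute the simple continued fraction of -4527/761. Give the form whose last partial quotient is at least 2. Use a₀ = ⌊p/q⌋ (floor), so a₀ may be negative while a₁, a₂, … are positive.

-4527 = -6×761 + 39
761 = 19×39 + 20
39 = 1×20 + 19
20 = 1×19 + 1
19 = 19×1 + 0  (stop)
So -4527/761 = [-6; 19, 1, 1, 19].

[-6; 19, 1, 1, 19]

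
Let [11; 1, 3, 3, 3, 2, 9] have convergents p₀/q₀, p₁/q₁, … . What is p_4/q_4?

Using pₖ = aₖpₖ₋₁ + pₖ₋₂, qₖ = aₖqₖ₋₁ + qₖ₋₂ (with p₋₁=1, p₋₂=0, q₋₁=0, q₋₂=1):
  k=0: a=11, p=11, q=1
  k=1: a=1, p=12, q=1
  k=2: a=3, p=47, q=4
  k=3: a=3, p=153, q=13
  k=4: a=3, p=506, q=43

506/43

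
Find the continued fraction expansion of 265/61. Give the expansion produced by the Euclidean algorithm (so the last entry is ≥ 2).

265 = 4·61 + 21
61 = 2·21 + 19
21 = 1·19 + 2
19 = 9·2 + 1
2 = 2·1 + 0  (stop)
So 265/61 = [4; 2, 1, 9, 2].

[4; 2, 1, 9, 2]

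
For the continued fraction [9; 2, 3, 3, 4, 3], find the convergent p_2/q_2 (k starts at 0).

66/7

Using pₖ = aₖpₖ₋₁ + pₖ₋₂, qₖ = aₖqₖ₋₁ + qₖ₋₂ (with p₋₁=1, p₋₂=0, q₋₁=0, q₋₂=1):
  k=0: a=9, p=9, q=1
  k=1: a=2, p=19, q=2
  k=2: a=3, p=66, q=7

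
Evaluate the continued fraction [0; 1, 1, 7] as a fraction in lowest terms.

8/15

Fold from the inside: start with 7/1.
  1 + 1/7 = 8/7
  1 + 7/8 = 15/8
  0 + 8/15 = 8/15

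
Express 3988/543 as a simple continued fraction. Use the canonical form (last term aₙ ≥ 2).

[7; 2, 1, 9, 2, 1, 1, 3]

3988 = 7*543 + 187
543 = 2*187 + 169
187 = 1*169 + 18
169 = 9*18 + 7
18 = 2*7 + 4
7 = 1*4 + 3
4 = 1*3 + 1
3 = 3*1 + 0  (stop)
So 3988/543 = [7; 2, 1, 9, 2, 1, 1, 3].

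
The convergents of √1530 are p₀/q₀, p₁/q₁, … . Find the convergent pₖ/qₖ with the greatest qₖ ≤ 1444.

√1530 = [39; 8, 1, 2, 8, 2, 1, 8, 78, …] (period length 8).
Convergents:
  p_0/q_0 = 39/1
  p_1/q_1 = 313/8
  p_2/q_2 = 352/9
  p_3/q_3 = 1017/26
  p_4/q_4 = 8488/217
  p_5/q_5 = 17993/460
  p_6/q_6 = 26481/677
  p_7/q_7 = 229841/5876
q_6 = 677 ≤ 1444 < 5876 = q_7, so the answer is 26481/677.

26481/677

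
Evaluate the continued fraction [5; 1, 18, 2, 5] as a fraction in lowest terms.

Fold from the inside: start with 5/1.
  2 + 1/5 = 11/5
  18 + 5/11 = 203/11
  1 + 11/203 = 214/203
  5 + 203/214 = 1273/214

1273/214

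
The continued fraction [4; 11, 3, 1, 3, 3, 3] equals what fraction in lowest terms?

7462/1825

Fold from the inside: start with 3/1.
  3 + 1/3 = 10/3
  3 + 3/10 = 33/10
  1 + 10/33 = 43/33
  3 + 33/43 = 162/43
  11 + 43/162 = 1825/162
  4 + 162/1825 = 7462/1825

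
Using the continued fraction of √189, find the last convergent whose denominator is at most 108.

1471/107

√189 = [13; 1, 2, 1, 26, …] (period length 4).
Convergents:
  p_0/q_0 = 13/1
  p_1/q_1 = 14/1
  p_2/q_2 = 41/3
  p_3/q_3 = 55/4
  p_4/q_4 = 1471/107
  p_5/q_5 = 1526/111
q_4 = 107 ≤ 108 < 111 = q_5, so the answer is 1471/107.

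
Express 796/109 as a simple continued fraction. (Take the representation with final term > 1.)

[7; 3, 3, 3, 3]

796 = 7×109 + 33
109 = 3×33 + 10
33 = 3×10 + 3
10 = 3×3 + 1
3 = 3×1 + 0  (stop)
So 796/109 = [7; 3, 3, 3, 3].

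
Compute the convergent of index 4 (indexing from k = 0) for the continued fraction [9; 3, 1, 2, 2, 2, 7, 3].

Using pₖ = aₖpₖ₋₁ + pₖ₋₂, qₖ = aₖqₖ₋₁ + qₖ₋₂ (with p₋₁=1, p₋₂=0, q₋₁=0, q₋₂=1):
  k=0: a=9, p=9, q=1
  k=1: a=3, p=28, q=3
  k=2: a=1, p=37, q=4
  k=3: a=2, p=102, q=11
  k=4: a=2, p=241, q=26

241/26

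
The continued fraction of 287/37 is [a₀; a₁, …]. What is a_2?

3

287 = 7·37 + 28   →  a_0 = 7
37 = 1·28 + 9   →  a_1 = 1
28 = 3·9 + 1   →  a_2 = 3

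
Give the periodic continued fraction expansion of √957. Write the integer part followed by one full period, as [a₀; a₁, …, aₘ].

[30; 1, 14, 2, 14, 1, 60]

a₀ = ⌊√957⌋ = 30.
With m₀=0, d₀=1 and mₖ₊₁ = dₖaₖ − mₖ, dₖ₊₁ = (n − mₖ₊₁²)/dₖ, aₖ₊₁ = ⌊(a₀+mₖ₊₁)/dₖ₊₁⌋:
  k=1: m=30, d=57, a=1
  k=2: m=27, d=4, a=14
  k=3: m=29, d=29, a=2
  k=4: m=29, d=4, a=14
  k=5: m=27, d=57, a=1
  k=6: m=30, d=1, a=60
d=1 and a=2a₀=60 at k=6, so the next step gives (m, d) = (30, 57) again — its k=1 value — and the period has length 6.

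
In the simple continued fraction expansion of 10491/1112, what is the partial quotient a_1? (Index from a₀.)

10491 = 9·1112 + 483   →  a_0 = 9
1112 = 2·483 + 146   →  a_1 = 2

2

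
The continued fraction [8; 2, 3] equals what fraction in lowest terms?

59/7

Fold from the inside: start with 3/1.
  2 + 1/3 = 7/3
  8 + 3/7 = 59/7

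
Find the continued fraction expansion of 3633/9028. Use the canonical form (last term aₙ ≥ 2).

3633 = 0·9028 + 3633
9028 = 2·3633 + 1762
3633 = 2·1762 + 109
1762 = 16·109 + 18
109 = 6·18 + 1
18 = 18·1 + 0  (stop)
So 3633/9028 = [0; 2, 2, 16, 6, 18].

[0; 2, 2, 16, 6, 18]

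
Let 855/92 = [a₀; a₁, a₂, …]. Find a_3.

2

855 = 9·92 + 27   →  a_0 = 9
92 = 3·27 + 11   →  a_1 = 3
27 = 2·11 + 5   →  a_2 = 2
11 = 2·5 + 1   →  a_3 = 2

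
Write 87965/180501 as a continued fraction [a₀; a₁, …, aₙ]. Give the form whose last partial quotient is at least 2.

87965 = 0×180501 + 87965
180501 = 2×87965 + 4571
87965 = 19×4571 + 1116
4571 = 4×1116 + 107
1116 = 10×107 + 46
107 = 2×46 + 15
46 = 3×15 + 1
15 = 15×1 + 0  (stop)
So 87965/180501 = [0; 2, 19, 4, 10, 2, 3, 15].

[0; 2, 19, 4, 10, 2, 3, 15]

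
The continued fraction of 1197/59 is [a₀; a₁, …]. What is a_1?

3

1197 = 20·59 + 17   →  a_0 = 20
59 = 3·17 + 8   →  a_1 = 3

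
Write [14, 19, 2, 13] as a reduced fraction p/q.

Using pₖ = aₖpₖ₋₁ + pₖ₋₂ and qₖ = aₖqₖ₋₁ + qₖ₋₂:
  k=0: a=14, p=14, q=1
  k=1: a=19, p=267, q=19
  k=2: a=2, p=548, q=39
  k=3: a=13, p=7391, q=526

7391/526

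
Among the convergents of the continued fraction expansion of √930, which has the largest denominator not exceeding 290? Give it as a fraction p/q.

√930 = [30; 2, 60, …] (period length 2).
Convergents:
  p_0/q_0 = 30/1
  p_1/q_1 = 61/2
  p_2/q_2 = 3690/121
  p_3/q_3 = 7441/244
  p_4/q_4 = 450150/14761
q_3 = 244 ≤ 290 < 14761 = q_4, so the answer is 7441/244.

7441/244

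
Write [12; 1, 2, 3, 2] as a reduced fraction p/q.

Using pₖ = aₖpₖ₋₁ + pₖ₋₂ and qₖ = aₖqₖ₋₁ + qₖ₋₂:
  k=0: a=12, p=12, q=1
  k=1: a=1, p=13, q=1
  k=2: a=2, p=38, q=3
  k=3: a=3, p=127, q=10
  k=4: a=2, p=292, q=23

292/23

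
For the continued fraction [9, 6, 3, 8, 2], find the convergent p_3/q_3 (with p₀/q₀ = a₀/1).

Using pₖ = aₖpₖ₋₁ + pₖ₋₂, qₖ = aₖqₖ₋₁ + qₖ₋₂ (with p₋₁=1, p₋₂=0, q₋₁=0, q₋₂=1):
  k=0: a=9, p=9, q=1
  k=1: a=6, p=55, q=6
  k=2: a=3, p=174, q=19
  k=3: a=8, p=1447, q=158

1447/158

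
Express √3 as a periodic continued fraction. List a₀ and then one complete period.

[1; 1, 2]

a₀ = ⌊√3⌋ = 1.
With m₀=0, d₀=1 and mₖ₊₁ = dₖaₖ − mₖ, dₖ₊₁ = (n − mₖ₊₁²)/dₖ, aₖ₊₁ = ⌊(a₀+mₖ₊₁)/dₖ₊₁⌋:
  k=1: m=1, d=2, a=1
  k=2: m=1, d=1, a=2
d=1 and a=2a₀=2 at k=2, so the next step gives (m, d) = (1, 2) again — its k=1 value — and the period has length 2.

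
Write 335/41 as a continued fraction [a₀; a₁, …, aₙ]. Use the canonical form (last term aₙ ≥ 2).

[8; 5, 1, 6]

335 = 8*41 + 7
41 = 5*7 + 6
7 = 1*6 + 1
6 = 6*1 + 0  (stop)
So 335/41 = [8; 5, 1, 6].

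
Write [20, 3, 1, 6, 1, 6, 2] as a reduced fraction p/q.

Fold from the inside: start with 2/1.
  6 + 1/2 = 13/2
  1 + 2/13 = 15/13
  6 + 13/15 = 103/15
  1 + 15/103 = 118/103
  3 + 103/118 = 457/118
  20 + 118/457 = 9258/457

9258/457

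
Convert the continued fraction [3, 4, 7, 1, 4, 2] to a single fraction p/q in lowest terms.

1151/355

Fold from the inside: start with 2/1.
  4 + 1/2 = 9/2
  1 + 2/9 = 11/9
  7 + 9/11 = 86/11
  4 + 11/86 = 355/86
  3 + 86/355 = 1151/355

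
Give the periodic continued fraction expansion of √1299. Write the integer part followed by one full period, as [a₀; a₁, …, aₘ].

[36; 24, 72]

a₀ = ⌊√1299⌋ = 36.
With m₀=0, d₀=1 and mₖ₊₁ = dₖaₖ − mₖ, dₖ₊₁ = (n − mₖ₊₁²)/dₖ, aₖ₊₁ = ⌊(a₀+mₖ₊₁)/dₖ₊₁⌋:
  k=1: m=36, d=3, a=24
  k=2: m=36, d=1, a=72
d=1 and a=2a₀=72 at k=2, so the next step gives (m, d) = (36, 3) again — its k=1 value — and the period has length 2.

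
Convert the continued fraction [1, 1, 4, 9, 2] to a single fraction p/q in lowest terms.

Fold from the inside: start with 2/1.
  9 + 1/2 = 19/2
  4 + 2/19 = 78/19
  1 + 19/78 = 97/78
  1 + 78/97 = 175/97

175/97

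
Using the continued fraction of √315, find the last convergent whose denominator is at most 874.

10081/568

√315 = [17; 1, 2, 1, 34, …] (period length 4).
Convergents:
  p_0/q_0 = 17/1
  p_1/q_1 = 18/1
  p_2/q_2 = 53/3
  p_3/q_3 = 71/4
  p_4/q_4 = 2467/139
  p_5/q_5 = 2538/143
  p_6/q_6 = 7543/425
  p_7/q_7 = 10081/568
  p_8/q_8 = 350297/19737
q_7 = 568 ≤ 874 < 19737 = q_8, so the answer is 10081/568.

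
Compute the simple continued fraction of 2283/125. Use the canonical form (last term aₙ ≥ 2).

[18; 3, 1, 3, 1, 2, 2]

2283 = 18*125 + 33
125 = 3*33 + 26
33 = 1*26 + 7
26 = 3*7 + 5
7 = 1*5 + 2
5 = 2*2 + 1
2 = 2*1 + 0  (stop)
So 2283/125 = [18; 3, 1, 3, 1, 2, 2].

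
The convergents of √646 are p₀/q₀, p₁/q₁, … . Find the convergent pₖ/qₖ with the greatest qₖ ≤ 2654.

√646 = [25; 2, 2, 2, 50, …] (period length 4).
Convergents:
  p_0/q_0 = 25/1
  p_1/q_1 = 51/2
  p_2/q_2 = 127/5
  p_3/q_3 = 305/12
  p_4/q_4 = 15377/605
  p_5/q_5 = 31059/1222
  p_6/q_6 = 77495/3049
q_5 = 1222 ≤ 2654 < 3049 = q_6, so the answer is 31059/1222.

31059/1222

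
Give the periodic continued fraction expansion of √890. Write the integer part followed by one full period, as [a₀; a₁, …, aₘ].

[29; 1, 4, 1, 58]

a₀ = ⌊√890⌋ = 29.
With m₀=0, d₀=1 and mₖ₊₁ = dₖaₖ − mₖ, dₖ₊₁ = (n − mₖ₊₁²)/dₖ, aₖ₊₁ = ⌊(a₀+mₖ₊₁)/dₖ₊₁⌋:
  k=1: m=29, d=49, a=1
  k=2: m=20, d=10, a=4
  k=3: m=20, d=49, a=1
  k=4: m=29, d=1, a=58
d=1 and a=2a₀=58 at k=4, so the next step gives (m, d) = (29, 49) again — its k=1 value — and the period has length 4.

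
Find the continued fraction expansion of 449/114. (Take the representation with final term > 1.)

449 = 3*114 + 107
114 = 1*107 + 7
107 = 15*7 + 2
7 = 3*2 + 1
2 = 2*1 + 0  (stop)
So 449/114 = [3; 1, 15, 3, 2].

[3; 1, 15, 3, 2]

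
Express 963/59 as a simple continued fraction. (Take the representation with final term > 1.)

963 = 16*59 + 19
59 = 3*19 + 2
19 = 9*2 + 1
2 = 2*1 + 0  (stop)
So 963/59 = [16; 3, 9, 2].

[16; 3, 9, 2]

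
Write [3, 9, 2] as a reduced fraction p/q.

Using pₖ = aₖpₖ₋₁ + pₖ₋₂ and qₖ = aₖqₖ₋₁ + qₖ₋₂:
  k=0: a=3, p=3, q=1
  k=1: a=9, p=28, q=9
  k=2: a=2, p=59, q=19

59/19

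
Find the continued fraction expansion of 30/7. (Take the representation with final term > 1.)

30 = 4·7 + 2
7 = 3·2 + 1
2 = 2·1 + 0  (stop)
So 30/7 = [4; 3, 2].

[4; 3, 2]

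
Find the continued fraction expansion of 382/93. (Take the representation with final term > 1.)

382 = 4*93 + 10
93 = 9*10 + 3
10 = 3*3 + 1
3 = 3*1 + 0  (stop)
So 382/93 = [4; 9, 3, 3].

[4; 9, 3, 3]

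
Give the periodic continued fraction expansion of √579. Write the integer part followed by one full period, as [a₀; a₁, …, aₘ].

[24; 16, 48]

a₀ = ⌊√579⌋ = 24.
With m₀=0, d₀=1 and mₖ₊₁ = dₖaₖ − mₖ, dₖ₊₁ = (n − mₖ₊₁²)/dₖ, aₖ₊₁ = ⌊(a₀+mₖ₊₁)/dₖ₊₁⌋:
  k=1: m=24, d=3, a=16
  k=2: m=24, d=1, a=48
d=1 and a=2a₀=48 at k=2, so the next step gives (m, d) = (24, 3) again — its k=1 value — and the period has length 2.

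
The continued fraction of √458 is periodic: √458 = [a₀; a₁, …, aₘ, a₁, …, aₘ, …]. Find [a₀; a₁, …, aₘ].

[21; 2, 2, 42]

a₀ = ⌊√458⌋ = 21.
With m₀=0, d₀=1 and mₖ₊₁ = dₖaₖ − mₖ, dₖ₊₁ = (n − mₖ₊₁²)/dₖ, aₖ₊₁ = ⌊(a₀+mₖ₊₁)/dₖ₊₁⌋:
  k=1: m=21, d=17, a=2
  k=2: m=13, d=17, a=2
  k=3: m=21, d=1, a=42
d=1 and a=2a₀=42 at k=3, so the next step gives (m, d) = (21, 17) again — its k=1 value — and the period has length 3.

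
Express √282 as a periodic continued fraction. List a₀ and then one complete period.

[16; 1, 3, 1, 4, 1, 3, 1, 32]

a₀ = ⌊√282⌋ = 16.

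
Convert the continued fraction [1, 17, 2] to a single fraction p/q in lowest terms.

37/35

Using pₖ = aₖpₖ₋₁ + pₖ₋₂ and qₖ = aₖqₖ₋₁ + qₖ₋₂:
  k=0: a=1, p=1, q=1
  k=1: a=17, p=18, q=17
  k=2: a=2, p=37, q=35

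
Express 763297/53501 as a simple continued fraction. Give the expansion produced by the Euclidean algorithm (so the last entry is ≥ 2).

[14; 3, 1, 2, 1, 14, 15, 16]

763297 = 14·53501 + 14283
53501 = 3·14283 + 10652
14283 = 1·10652 + 3631
10652 = 2·3631 + 3390
3631 = 1·3390 + 241
3390 = 14·241 + 16
241 = 15·16 + 1
16 = 16·1 + 0  (stop)
So 763297/53501 = [14; 3, 1, 2, 1, 14, 15, 16].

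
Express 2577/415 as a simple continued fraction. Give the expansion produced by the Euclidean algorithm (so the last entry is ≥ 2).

[6; 4, 1, 3, 2, 1, 6]

2577 = 6·415 + 87
415 = 4·87 + 67
87 = 1·67 + 20
67 = 3·20 + 7
20 = 2·7 + 6
7 = 1·6 + 1
6 = 6·1 + 0  (stop)
So 2577/415 = [6; 4, 1, 3, 2, 1, 6].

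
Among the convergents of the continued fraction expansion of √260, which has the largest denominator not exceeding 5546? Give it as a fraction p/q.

33281/2064

√260 = [16; 8, 32, …] (period length 2).
Convergents:
  p_0/q_0 = 16/1
  p_1/q_1 = 129/8
  p_2/q_2 = 4144/257
  p_3/q_3 = 33281/2064
  p_4/q_4 = 1069136/66305
q_3 = 2064 ≤ 5546 < 66305 = q_4, so the answer is 33281/2064.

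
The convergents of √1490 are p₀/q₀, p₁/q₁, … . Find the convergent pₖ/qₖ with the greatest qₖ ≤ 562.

14977/388

√1490 = [38; 1, 1, 1, 1, 76, …] (period length 5).
Convergents:
  p_0/q_0 = 38/1
  p_1/q_1 = 39/1
  p_2/q_2 = 77/2
  p_3/q_3 = 116/3
  p_4/q_4 = 193/5
  p_5/q_5 = 14784/383
  p_6/q_6 = 14977/388
  p_7/q_7 = 29761/771
q_6 = 388 ≤ 562 < 771 = q_7, so the answer is 14977/388.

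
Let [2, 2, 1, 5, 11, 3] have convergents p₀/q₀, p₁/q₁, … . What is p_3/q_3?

40/17

Using pₖ = aₖpₖ₋₁ + pₖ₋₂, qₖ = aₖqₖ₋₁ + qₖ₋₂ (with p₋₁=1, p₋₂=0, q₋₁=0, q₋₂=1):
  k=0: a=2, p=2, q=1
  k=1: a=2, p=5, q=2
  k=2: a=1, p=7, q=3
  k=3: a=5, p=40, q=17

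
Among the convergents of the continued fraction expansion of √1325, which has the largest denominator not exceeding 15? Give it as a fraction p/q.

182/5

√1325 = [36; 2, 2, 72, …] (period length 3).
Convergents:
  p_0/q_0 = 36/1
  p_1/q_1 = 73/2
  p_2/q_2 = 182/5
  p_3/q_3 = 13177/362
q_2 = 5 ≤ 15 < 362 = q_3, so the answer is 182/5.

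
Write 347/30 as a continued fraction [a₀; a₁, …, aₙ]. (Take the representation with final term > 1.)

[11; 1, 1, 3, 4]

347 = 11·30 + 17
30 = 1·17 + 13
17 = 1·13 + 4
13 = 3·4 + 1
4 = 4·1 + 0  (stop)
So 347/30 = [11; 1, 1, 3, 4].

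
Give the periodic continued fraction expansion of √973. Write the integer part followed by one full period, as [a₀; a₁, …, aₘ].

a₀ = ⌊√973⌋ = 31.

[31; 5, 5, 2, 8, 2, 5, 5, 62]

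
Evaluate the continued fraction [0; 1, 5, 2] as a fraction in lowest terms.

Fold from the inside: start with 2/1.
  5 + 1/2 = 11/2
  1 + 2/11 = 13/11
  0 + 11/13 = 11/13

11/13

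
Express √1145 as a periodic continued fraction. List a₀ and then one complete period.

a₀ = ⌊√1145⌋ = 33.
With m₀=0, d₀=1 and mₖ₊₁ = dₖaₖ − mₖ, dₖ₊₁ = (n − mₖ₊₁²)/dₖ, aₖ₊₁ = ⌊(a₀+mₖ₊₁)/dₖ₊₁⌋:
  k=1: m=33, d=56, a=1
  k=2: m=23, d=11, a=5
  k=3: m=32, d=11, a=5
  k=4: m=23, d=56, a=1
  k=5: m=33, d=1, a=66
d=1 and a=2a₀=66 at k=5, so the next step gives (m, d) = (33, 56) again — its k=1 value — and the period has length 5.

[33; 1, 5, 5, 1, 66]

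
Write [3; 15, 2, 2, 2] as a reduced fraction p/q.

Fold from the inside: start with 2/1.
  2 + 1/2 = 5/2
  2 + 2/5 = 12/5
  15 + 5/12 = 185/12
  3 + 12/185 = 567/185

567/185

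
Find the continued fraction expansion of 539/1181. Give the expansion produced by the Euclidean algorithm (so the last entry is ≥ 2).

539 = 0×1181 + 539
1181 = 2×539 + 103
539 = 5×103 + 24
103 = 4×24 + 7
24 = 3×7 + 3
7 = 2×3 + 1
3 = 3×1 + 0  (stop)
So 539/1181 = [0; 2, 5, 4, 3, 2, 3].

[0; 2, 5, 4, 3, 2, 3]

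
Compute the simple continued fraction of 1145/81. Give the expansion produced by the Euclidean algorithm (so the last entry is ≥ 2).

1145 = 14·81 + 11
81 = 7·11 + 4
11 = 2·4 + 3
4 = 1·3 + 1
3 = 3·1 + 0  (stop)
So 1145/81 = [14; 7, 2, 1, 3].

[14; 7, 2, 1, 3]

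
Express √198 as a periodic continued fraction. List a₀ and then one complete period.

[14; 14, 28]

a₀ = ⌊√198⌋ = 14.
With m₀=0, d₀=1 and mₖ₊₁ = dₖaₖ − mₖ, dₖ₊₁ = (n − mₖ₊₁²)/dₖ, aₖ₊₁ = ⌊(a₀+mₖ₊₁)/dₖ₊₁⌋:
  k=1: m=14, d=2, a=14
  k=2: m=14, d=1, a=28
d=1 and a=2a₀=28 at k=2, so the next step gives (m, d) = (14, 2) again — its k=1 value — and the period has length 2.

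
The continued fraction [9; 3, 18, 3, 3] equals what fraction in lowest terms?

Fold from the inside: start with 3/1.
  3 + 1/3 = 10/3
  18 + 3/10 = 183/10
  3 + 10/183 = 559/183
  9 + 183/559 = 5214/559

5214/559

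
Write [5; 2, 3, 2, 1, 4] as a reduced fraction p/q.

587/108

Fold from the inside: start with 4/1.
  1 + 1/4 = 5/4
  2 + 4/5 = 14/5
  3 + 5/14 = 47/14
  2 + 14/47 = 108/47
  5 + 47/108 = 587/108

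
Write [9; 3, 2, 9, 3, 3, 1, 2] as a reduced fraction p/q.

22783/2453

Fold from the inside: start with 2/1.
  1 + 1/2 = 3/2
  3 + 2/3 = 11/3
  3 + 3/11 = 36/11
  9 + 11/36 = 335/36
  2 + 36/335 = 706/335
  3 + 335/706 = 2453/706
  9 + 706/2453 = 22783/2453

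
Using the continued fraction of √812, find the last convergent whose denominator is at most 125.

√812 = [28; 2, 56, …] (period length 2).
Convergents:
  p_0/q_0 = 28/1
  p_1/q_1 = 57/2
  p_2/q_2 = 3220/113
  p_3/q_3 = 6497/228
q_2 = 113 ≤ 125 < 228 = q_3, so the answer is 3220/113.

3220/113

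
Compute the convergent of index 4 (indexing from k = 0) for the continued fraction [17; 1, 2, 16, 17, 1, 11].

14775/836

Using pₖ = aₖpₖ₋₁ + pₖ₋₂, qₖ = aₖqₖ₋₁ + qₖ₋₂ (with p₋₁=1, p₋₂=0, q₋₁=0, q₋₂=1):
  k=0: a=17, p=17, q=1
  k=1: a=1, p=18, q=1
  k=2: a=2, p=53, q=3
  k=3: a=16, p=866, q=49
  k=4: a=17, p=14775, q=836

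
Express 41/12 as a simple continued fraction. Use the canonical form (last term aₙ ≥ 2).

41 = 3·12 + 5
12 = 2·5 + 2
5 = 2·2 + 1
2 = 2·1 + 0  (stop)
So 41/12 = [3; 2, 2, 2].

[3; 2, 2, 2]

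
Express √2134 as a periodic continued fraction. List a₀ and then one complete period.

a₀ = ⌊√2134⌋ = 46.
With m₀=0, d₀=1 and mₖ₊₁ = dₖaₖ − mₖ, dₖ₊₁ = (n − mₖ₊₁²)/dₖ, aₖ₊₁ = ⌊(a₀+mₖ₊₁)/dₖ₊₁⌋:
  k=1: m=46, d=18, a=5
  k=2: m=44, d=11, a=8
  k=3: m=44, d=18, a=5
  k=4: m=46, d=1, a=92
d=1 and a=2a₀=92 at k=4, so the next step gives (m, d) = (46, 18) again — its k=1 value — and the period has length 4.

[46; 5, 8, 5, 92]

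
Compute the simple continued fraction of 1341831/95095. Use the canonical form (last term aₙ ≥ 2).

1341831 = 14·95095 + 10501
95095 = 9·10501 + 586
10501 = 17·586 + 539
586 = 1·539 + 47
539 = 11·47 + 22
47 = 2·22 + 3
22 = 7·3 + 1
3 = 3·1 + 0  (stop)
So 1341831/95095 = [14; 9, 17, 1, 11, 2, 7, 3].

[14; 9, 17, 1, 11, 2, 7, 3]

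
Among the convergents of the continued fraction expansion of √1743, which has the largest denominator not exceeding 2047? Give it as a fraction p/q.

√1743 = [41; 1, 2, 1, 82, …] (period length 4).
Convergents:
  p_0/q_0 = 41/1
  p_1/q_1 = 42/1
  p_2/q_2 = 125/3
  p_3/q_3 = 167/4
  p_4/q_4 = 13819/331
  p_5/q_5 = 13986/335
  p_6/q_6 = 41791/1001
  p_7/q_7 = 55777/1336
  p_8/q_8 = 4615505/110553
q_7 = 1336 ≤ 2047 < 110553 = q_8, so the answer is 55777/1336.

55777/1336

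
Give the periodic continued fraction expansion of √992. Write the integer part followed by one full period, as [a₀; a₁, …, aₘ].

a₀ = ⌊√992⌋ = 31.

[31; 2, 62]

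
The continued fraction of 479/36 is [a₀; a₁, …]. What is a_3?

1

479 = 13·36 + 11   →  a_0 = 13
36 = 3·11 + 3   →  a_1 = 3
11 = 3·3 + 2   →  a_2 = 3
3 = 1·2 + 1   →  a_3 = 1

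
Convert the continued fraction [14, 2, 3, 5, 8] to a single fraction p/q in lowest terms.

4373/303

Fold from the inside: start with 8/1.
  5 + 1/8 = 41/8
  3 + 8/41 = 131/41
  2 + 41/131 = 303/131
  14 + 131/303 = 4373/303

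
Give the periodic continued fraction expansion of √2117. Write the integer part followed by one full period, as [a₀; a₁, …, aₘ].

a₀ = ⌊√2117⌋ = 46.
With m₀=0, d₀=1 and mₖ₊₁ = dₖaₖ − mₖ, dₖ₊₁ = (n − mₖ₊₁²)/dₖ, aₖ₊₁ = ⌊(a₀+mₖ₊₁)/dₖ₊₁⌋:
  k=1: m=46, d=1, a=92
d=1 and a=2a₀=92 at k=1, so the next step gives (m, d) = (46, 1) again — its k=1 value — and the period has length 1.

[46; 92]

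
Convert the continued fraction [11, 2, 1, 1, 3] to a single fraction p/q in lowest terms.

205/18

Using pₖ = aₖpₖ₋₁ + pₖ₋₂ and qₖ = aₖqₖ₋₁ + qₖ₋₂:
  k=0: a=11, p=11, q=1
  k=1: a=2, p=23, q=2
  k=2: a=1, p=34, q=3
  k=3: a=1, p=57, q=5
  k=4: a=3, p=205, q=18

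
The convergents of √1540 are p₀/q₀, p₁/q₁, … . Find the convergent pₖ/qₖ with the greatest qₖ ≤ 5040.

95831/2442

√1540 = [39; 4, 8, 2, 8, 4, 78, …] (period length 6).
Convergents:
  p_0/q_0 = 39/1
  p_1/q_1 = 157/4
  p_2/q_2 = 1295/33
  p_3/q_3 = 2747/70
  p_4/q_4 = 23271/593
  p_5/q_5 = 95831/2442
  p_6/q_6 = 7498089/191069
q_5 = 2442 ≤ 5040 < 191069 = q_6, so the answer is 95831/2442.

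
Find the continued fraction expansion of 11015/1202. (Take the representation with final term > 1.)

[9; 6, 9, 1, 5, 1, 2]

11015 = 9·1202 + 197
1202 = 6·197 + 20
197 = 9·20 + 17
20 = 1·17 + 3
17 = 5·3 + 2
3 = 1·2 + 1
2 = 2·1 + 0  (stop)
So 11015/1202 = [9; 6, 9, 1, 5, 1, 2].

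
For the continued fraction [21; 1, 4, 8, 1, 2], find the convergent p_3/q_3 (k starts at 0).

Using pₖ = aₖpₖ₋₁ + pₖ₋₂, qₖ = aₖqₖ₋₁ + qₖ₋₂ (with p₋₁=1, p₋₂=0, q₋₁=0, q₋₂=1):
  k=0: a=21, p=21, q=1
  k=1: a=1, p=22, q=1
  k=2: a=4, p=109, q=5
  k=3: a=8, p=894, q=41

894/41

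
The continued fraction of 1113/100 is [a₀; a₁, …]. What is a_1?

1113 = 11·100 + 13   →  a_0 = 11
100 = 7·13 + 9   →  a_1 = 7

7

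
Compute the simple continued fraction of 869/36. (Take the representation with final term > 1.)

869 = 24·36 + 5
36 = 7·5 + 1
5 = 5·1 + 0  (stop)
So 869/36 = [24; 7, 5].

[24; 7, 5]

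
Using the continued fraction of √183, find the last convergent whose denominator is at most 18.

√183 = [13; 1, 1, 8, 1, 1, 26, …] (period length 6).
Convergents:
  p_0/q_0 = 13/1
  p_1/q_1 = 14/1
  p_2/q_2 = 27/2
  p_3/q_3 = 230/17
  p_4/q_4 = 257/19
q_3 = 17 ≤ 18 < 19 = q_4, so the answer is 230/17.

230/17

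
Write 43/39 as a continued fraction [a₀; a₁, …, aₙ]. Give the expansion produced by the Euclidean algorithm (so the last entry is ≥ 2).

43 = 1·39 + 4
39 = 9·4 + 3
4 = 1·3 + 1
3 = 3·1 + 0  (stop)
So 43/39 = [1; 9, 1, 3].

[1; 9, 1, 3]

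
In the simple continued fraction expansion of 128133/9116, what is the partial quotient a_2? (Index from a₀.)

1

128133 = 14·9116 + 509   →  a_0 = 14
9116 = 17·509 + 463   →  a_1 = 17
509 = 1·463 + 46   →  a_2 = 1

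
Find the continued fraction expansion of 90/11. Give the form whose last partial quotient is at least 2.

90 = 8*11 + 2
11 = 5*2 + 1
2 = 2*1 + 0  (stop)
So 90/11 = [8; 5, 2].

[8; 5, 2]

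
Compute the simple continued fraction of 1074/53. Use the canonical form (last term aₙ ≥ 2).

1074 = 20×53 + 14
53 = 3×14 + 11
14 = 1×11 + 3
11 = 3×3 + 2
3 = 1×2 + 1
2 = 2×1 + 0  (stop)
So 1074/53 = [20; 3, 1, 3, 1, 2].

[20; 3, 1, 3, 1, 2]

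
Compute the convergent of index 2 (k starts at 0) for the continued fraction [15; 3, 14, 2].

Using pₖ = aₖpₖ₋₁ + pₖ₋₂, qₖ = aₖqₖ₋₁ + qₖ₋₂ (with p₋₁=1, p₋₂=0, q₋₁=0, q₋₂=1):
  k=0: a=15, p=15, q=1
  k=1: a=3, p=46, q=3
  k=2: a=14, p=659, q=43

659/43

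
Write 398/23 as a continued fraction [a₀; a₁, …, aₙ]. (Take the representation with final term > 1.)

[17; 3, 3, 2]

398 = 17×23 + 7
23 = 3×7 + 2
7 = 3×2 + 1
2 = 2×1 + 0  (stop)
So 398/23 = [17; 3, 3, 2].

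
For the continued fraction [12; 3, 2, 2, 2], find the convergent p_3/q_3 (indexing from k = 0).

209/17

Using pₖ = aₖpₖ₋₁ + pₖ₋₂, qₖ = aₖqₖ₋₁ + qₖ₋₂ (with p₋₁=1, p₋₂=0, q₋₁=0, q₋₂=1):
  k=0: a=12, p=12, q=1
  k=1: a=3, p=37, q=3
  k=2: a=2, p=86, q=7
  k=3: a=2, p=209, q=17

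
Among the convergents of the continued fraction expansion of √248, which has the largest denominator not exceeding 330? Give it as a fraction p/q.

√248 = [15; 1, 2, 1, 30, …] (period length 4).
Convergents:
  p_0/q_0 = 15/1
  p_1/q_1 = 16/1
  p_2/q_2 = 47/3
  p_3/q_3 = 63/4
  p_4/q_4 = 1937/123
  p_5/q_5 = 2000/127
  p_6/q_6 = 5937/377
q_5 = 127 ≤ 330 < 377 = q_6, so the answer is 2000/127.

2000/127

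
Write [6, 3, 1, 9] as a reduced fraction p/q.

Fold from the inside: start with 9/1.
  1 + 1/9 = 10/9
  3 + 9/10 = 39/10
  6 + 10/39 = 244/39

244/39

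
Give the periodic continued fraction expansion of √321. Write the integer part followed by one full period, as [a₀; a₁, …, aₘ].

a₀ = ⌊√321⌋ = 17.
With m₀=0, d₀=1 and mₖ₊₁ = dₖaₖ − mₖ, dₖ₊₁ = (n − mₖ₊₁²)/dₖ, aₖ₊₁ = ⌊(a₀+mₖ₊₁)/dₖ₊₁⌋:
  k=1: m=17, d=32, a=1
  k=2: m=15, d=3, a=10
  k=3: m=15, d=32, a=1
  k=4: m=17, d=1, a=34
d=1 and a=2a₀=34 at k=4, so the next step gives (m, d) = (17, 32) again — its k=1 value — and the period has length 4.

[17; 1, 10, 1, 34]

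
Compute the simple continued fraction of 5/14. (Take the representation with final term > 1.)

5 = 0·14 + 5
14 = 2·5 + 4
5 = 1·4 + 1
4 = 4·1 + 0  (stop)
So 5/14 = [0; 2, 1, 4].

[0; 2, 1, 4]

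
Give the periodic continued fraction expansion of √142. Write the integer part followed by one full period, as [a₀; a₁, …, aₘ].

[11; 1, 10, 1, 22]

a₀ = ⌊√142⌋ = 11.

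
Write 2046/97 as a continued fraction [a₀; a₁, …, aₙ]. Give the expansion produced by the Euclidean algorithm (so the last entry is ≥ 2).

2046 = 21·97 + 9
97 = 10·9 + 7
9 = 1·7 + 2
7 = 3·2 + 1
2 = 2·1 + 0  (stop)
So 2046/97 = [21; 10, 1, 3, 2].

[21; 10, 1, 3, 2]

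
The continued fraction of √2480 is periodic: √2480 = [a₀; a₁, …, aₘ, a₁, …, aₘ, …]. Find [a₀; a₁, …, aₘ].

[49; 1, 3, 1, 98]

a₀ = ⌊√2480⌋ = 49.
With m₀=0, d₀=1 and mₖ₊₁ = dₖaₖ − mₖ, dₖ₊₁ = (n − mₖ₊₁²)/dₖ, aₖ₊₁ = ⌊(a₀+mₖ₊₁)/dₖ₊₁⌋:
  k=1: m=49, d=79, a=1
  k=2: m=30, d=20, a=3
  k=3: m=30, d=79, a=1
  k=4: m=49, d=1, a=98
d=1 and a=2a₀=98 at k=4, so the next step gives (m, d) = (49, 79) again — its k=1 value — and the period has length 4.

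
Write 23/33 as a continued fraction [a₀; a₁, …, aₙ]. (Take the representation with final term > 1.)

23 = 0·33 + 23
33 = 1·23 + 10
23 = 2·10 + 3
10 = 3·3 + 1
3 = 3·1 + 0  (stop)
So 23/33 = [0; 1, 2, 3, 3].

[0; 1, 2, 3, 3]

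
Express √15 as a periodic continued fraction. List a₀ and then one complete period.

a₀ = ⌊√15⌋ = 3.
With m₀=0, d₀=1 and mₖ₊₁ = dₖaₖ − mₖ, dₖ₊₁ = (n − mₖ₊₁²)/dₖ, aₖ₊₁ = ⌊(a₀+mₖ₊₁)/dₖ₊₁⌋:
  k=1: m=3, d=6, a=1
  k=2: m=3, d=1, a=6
d=1 and a=2a₀=6 at k=2, so the next step gives (m, d) = (3, 6) again — its k=1 value — and the period has length 2.

[3; 1, 6]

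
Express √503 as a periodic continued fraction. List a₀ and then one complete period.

[22; 2, 2, 1, 21, 1, 2, 2, 44]

a₀ = ⌊√503⌋ = 22.
With m₀=0, d₀=1 and mₖ₊₁ = dₖaₖ − mₖ, dₖ₊₁ = (n − mₖ₊₁²)/dₖ, aₖ₊₁ = ⌊(a₀+mₖ₊₁)/dₖ₊₁⌋:
  k=1: m=22, d=19, a=2
  k=2: m=16, d=13, a=2
  k=3: m=10, d=31, a=1
  k=4: m=21, d=2, a=21
  k=5: m=21, d=31, a=1
  k=6: m=10, d=13, a=2
  k=7: m=16, d=19, a=2
  k=8: m=22, d=1, a=44
d=1 and a=2a₀=44 at k=8, so the next step gives (m, d) = (22, 19) again — its k=1 value — and the period has length 8.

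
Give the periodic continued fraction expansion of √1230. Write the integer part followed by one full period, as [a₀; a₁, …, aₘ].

[35; 14, 70]

a₀ = ⌊√1230⌋ = 35.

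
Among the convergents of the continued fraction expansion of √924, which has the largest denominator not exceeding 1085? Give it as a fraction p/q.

11551/380

√924 = [30; 2, 1, 1, 14, 1, 1, 2, 60, …] (period length 8).
Convergents:
  p_0/q_0 = 30/1
  p_1/q_1 = 61/2
  p_2/q_2 = 91/3
  p_3/q_3 = 152/5
  p_4/q_4 = 2219/73
  p_5/q_5 = 2371/78
  p_6/q_6 = 4590/151
  p_7/q_7 = 11551/380
  p_8/q_8 = 697650/22951
q_7 = 380 ≤ 1085 < 22951 = q_8, so the answer is 11551/380.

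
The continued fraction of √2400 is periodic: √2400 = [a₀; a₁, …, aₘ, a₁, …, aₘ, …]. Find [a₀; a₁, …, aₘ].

[48; 1, 96]

a₀ = ⌊√2400⌋ = 48.
With m₀=0, d₀=1 and mₖ₊₁ = dₖaₖ − mₖ, dₖ₊₁ = (n − mₖ₊₁²)/dₖ, aₖ₊₁ = ⌊(a₀+mₖ₊₁)/dₖ₊₁⌋:
  k=1: m=48, d=96, a=1
  k=2: m=48, d=1, a=96
d=1 and a=2a₀=96 at k=2, so the next step gives (m, d) = (48, 96) again — its k=1 value — and the period has length 2.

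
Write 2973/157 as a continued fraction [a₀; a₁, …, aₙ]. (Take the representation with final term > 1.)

[18; 1, 14, 1, 2, 3]

2973 = 18*157 + 147
157 = 1*147 + 10
147 = 14*10 + 7
10 = 1*7 + 3
7 = 2*3 + 1
3 = 3*1 + 0  (stop)
So 2973/157 = [18; 1, 14, 1, 2, 3].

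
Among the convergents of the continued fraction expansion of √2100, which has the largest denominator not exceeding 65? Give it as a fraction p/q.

1054/23

√2100 = [45; 1, 4, 1, 2, 1, 4, 1, 90, …] (period length 8).
Convergents:
  p_0/q_0 = 45/1
  p_1/q_1 = 46/1
  p_2/q_2 = 229/5
  p_3/q_3 = 275/6
  p_4/q_4 = 779/17
  p_5/q_5 = 1054/23
  p_6/q_6 = 4995/109
q_5 = 23 ≤ 65 < 109 = q_6, so the answer is 1054/23.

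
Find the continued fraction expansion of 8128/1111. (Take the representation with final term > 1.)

8128 = 7*1111 + 351
1111 = 3*351 + 58
351 = 6*58 + 3
58 = 19*3 + 1
3 = 3*1 + 0  (stop)
So 8128/1111 = [7; 3, 6, 19, 3].

[7; 3, 6, 19, 3]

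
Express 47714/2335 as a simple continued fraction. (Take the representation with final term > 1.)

47714 = 20·2335 + 1014
2335 = 2·1014 + 307
1014 = 3·307 + 93
307 = 3·93 + 28
93 = 3·28 + 9
28 = 3·9 + 1
9 = 9·1 + 0  (stop)
So 47714/2335 = [20; 2, 3, 3, 3, 3, 9].

[20; 2, 3, 3, 3, 3, 9]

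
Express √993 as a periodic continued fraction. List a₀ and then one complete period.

a₀ = ⌊√993⌋ = 31.

[31; 1, 1, 20, 1, 1, 62]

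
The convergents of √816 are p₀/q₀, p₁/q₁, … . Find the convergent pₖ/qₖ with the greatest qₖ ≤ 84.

2171/76

√816 = [28; 1, 1, 3, 3, 3, 1, 1, 56, …] (period length 8).
Convergents:
  p_0/q_0 = 28/1
  p_1/q_1 = 29/1
  p_2/q_2 = 57/2
  p_3/q_3 = 200/7
  p_4/q_4 = 657/23
  p_5/q_5 = 2171/76
  p_6/q_6 = 2828/99
q_5 = 76 ≤ 84 < 99 = q_6, so the answer is 2171/76.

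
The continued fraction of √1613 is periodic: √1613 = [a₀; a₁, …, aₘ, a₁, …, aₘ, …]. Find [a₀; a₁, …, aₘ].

a₀ = ⌊√1613⌋ = 40.
With m₀=0, d₀=1 and mₖ₊₁ = dₖaₖ − mₖ, dₖ₊₁ = (n − mₖ₊₁²)/dₖ, aₖ₊₁ = ⌊(a₀+mₖ₊₁)/dₖ₊₁⌋:
  k=1: m=40, d=13, a=6
  k=2: m=38, d=13, a=6
  k=3: m=40, d=1, a=80
d=1 and a=2a₀=80 at k=3, so the next step gives (m, d) = (40, 13) again — its k=1 value — and the period has length 3.

[40; 6, 6, 80]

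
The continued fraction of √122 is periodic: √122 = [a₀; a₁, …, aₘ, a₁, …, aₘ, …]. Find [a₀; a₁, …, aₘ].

a₀ = ⌊√122⌋ = 11.
With m₀=0, d₀=1 and mₖ₊₁ = dₖaₖ − mₖ, dₖ₊₁ = (n − mₖ₊₁²)/dₖ, aₖ₊₁ = ⌊(a₀+mₖ₊₁)/dₖ₊₁⌋:
  k=1: m=11, d=1, a=22
d=1 and a=2a₀=22 at k=1, so the next step gives (m, d) = (11, 1) again — its k=1 value — and the period has length 1.

[11; 22]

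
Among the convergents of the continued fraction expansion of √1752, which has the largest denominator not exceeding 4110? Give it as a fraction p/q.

171697/4102

√1752 = [41; 1, 5, 1, 82, …] (period length 4).
Convergents:
  p_0/q_0 = 41/1
  p_1/q_1 = 42/1
  p_2/q_2 = 251/6
  p_3/q_3 = 293/7
  p_4/q_4 = 24277/580
  p_5/q_5 = 24570/587
  p_6/q_6 = 147127/3515
  p_7/q_7 = 171697/4102
  p_8/q_8 = 14226281/339879
q_7 = 4102 ≤ 4110 < 339879 = q_8, so the answer is 171697/4102.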